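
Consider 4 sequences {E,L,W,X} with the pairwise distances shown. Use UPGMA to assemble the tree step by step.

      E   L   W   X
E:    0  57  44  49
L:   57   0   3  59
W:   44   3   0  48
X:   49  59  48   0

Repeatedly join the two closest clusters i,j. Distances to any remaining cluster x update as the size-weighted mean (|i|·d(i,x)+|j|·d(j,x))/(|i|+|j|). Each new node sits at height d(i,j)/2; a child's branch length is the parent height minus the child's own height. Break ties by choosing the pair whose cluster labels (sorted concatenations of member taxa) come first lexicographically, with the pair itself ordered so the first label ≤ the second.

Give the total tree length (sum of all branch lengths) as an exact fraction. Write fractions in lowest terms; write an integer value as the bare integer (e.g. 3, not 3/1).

1. join L+W (d=3) ⇒ LW; edges |L|=3/2, |W|=3/2
  updated: d(E,LW)=101/2, d(LW,X)=107/2
2. join E+X (d=49) ⇒ EX; edges |E|=49/2, |X|=49/2
  updated: d(EX,LW)=52
3. join EX+LW (d=52) ⇒ ELWX; edges |EX|=3/2, |LW|=49/2
final tree: ((E:49/2,X:49/2):3/2,(L:3/2,W:3/2):49/2)
total length: 78

78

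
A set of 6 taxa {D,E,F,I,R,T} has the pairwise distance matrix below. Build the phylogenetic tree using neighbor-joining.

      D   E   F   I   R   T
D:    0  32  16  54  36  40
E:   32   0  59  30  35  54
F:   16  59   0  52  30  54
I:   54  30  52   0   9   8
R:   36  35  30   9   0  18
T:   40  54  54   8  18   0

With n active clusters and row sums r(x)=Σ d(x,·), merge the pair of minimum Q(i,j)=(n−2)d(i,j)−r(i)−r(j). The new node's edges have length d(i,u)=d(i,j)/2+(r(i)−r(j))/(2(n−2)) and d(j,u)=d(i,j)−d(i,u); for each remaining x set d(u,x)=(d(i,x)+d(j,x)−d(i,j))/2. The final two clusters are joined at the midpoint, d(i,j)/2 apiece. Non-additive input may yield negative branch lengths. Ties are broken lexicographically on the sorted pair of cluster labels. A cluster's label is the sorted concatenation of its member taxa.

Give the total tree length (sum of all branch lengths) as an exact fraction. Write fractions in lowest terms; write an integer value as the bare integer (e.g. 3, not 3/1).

163/2

step 1: merge (D,F) at d=16, Q=-325; branch lengths D→31/8, F→97/8; new cluster DF
  updated: d(DF,E)=75/2, d(DF,I)=45, d(DF,R)=25, d(DF,T)=39
step 2: merge (DF,E) at d=75/2, Q=-381/2; branch lengths DF→205/12, E→245/12; new cluster DEF
  updated: d(DEF,I)=75/4, d(DEF,R)=45/4, d(DEF,T)=111/4
step 3: merge (DEF,R) at d=45/4, Q=-147/2; branch lengths DEF→21/2, R→3/4; new cluster DEFR
  updated: d(DEFR,I)=33/4, d(DEFR,T)=69/4
step 4: merge (DEFR,I) at d=33/4, Q=-67/2; branch lengths DEFR→35/4, I→-1/2; new cluster DEFIR
  updated: d(DEFIR,T)=17/2
step 5: merge (DEFIR,T) at d=17/2; branch lengths DEFIR→17/4, T→17/4; new cluster DEFIRT
final tree: (((((D:31/8,F:97/8):205/12,E:245/12):21/2,R:3/4):35/4,I:-1/2):17/4,T:17/4)
total length: 163/2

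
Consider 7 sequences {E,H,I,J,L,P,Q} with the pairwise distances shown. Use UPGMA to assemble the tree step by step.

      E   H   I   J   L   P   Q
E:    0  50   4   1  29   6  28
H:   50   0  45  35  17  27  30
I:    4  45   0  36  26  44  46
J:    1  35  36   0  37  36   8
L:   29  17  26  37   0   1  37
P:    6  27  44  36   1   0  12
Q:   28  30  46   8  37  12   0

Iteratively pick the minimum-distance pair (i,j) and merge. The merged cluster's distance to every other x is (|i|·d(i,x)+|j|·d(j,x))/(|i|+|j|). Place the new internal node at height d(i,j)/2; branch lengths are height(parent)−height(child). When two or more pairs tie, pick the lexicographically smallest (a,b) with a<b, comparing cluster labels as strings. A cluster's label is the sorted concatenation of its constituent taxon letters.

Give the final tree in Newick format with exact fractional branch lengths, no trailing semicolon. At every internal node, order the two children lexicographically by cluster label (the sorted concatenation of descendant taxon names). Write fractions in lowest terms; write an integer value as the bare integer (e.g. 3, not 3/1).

((((E:1/2,J:1/2):17/2,Q:9):16/3,I:43/3):43/24,(H:11,(L:1/2,P:1/2):21/2):41/8)

step 1: merge (E,J) at d=1; branch lengths E→1/2, J→1/2; new cluster EJ
  updated: d(EJ,H)=85/2, d(EJ,I)=20, d(EJ,L)=33, d(EJ,P)=21, d(EJ,Q)=18
step 2: merge (L,P) at d=1; branch lengths L→1/2, P→1/2; new cluster LP
  updated: d(EJ,LP)=27, d(H,LP)=22, d(I,LP)=35, d(LP,Q)=49/2
step 3: merge (EJ,Q) at d=18; branch lengths EJ→17/2, Q→9; new cluster EJQ
  updated: d(EJQ,H)=115/3, d(EJQ,I)=86/3, d(EJQ,LP)=157/6
step 4: merge (H,LP) at d=22; branch lengths H→11, LP→21/2; new cluster HLP
  updated: d(EJQ,HLP)=272/9, d(HLP,I)=115/3
step 5: merge (EJQ,I) at d=86/3; branch lengths EJQ→16/3, I→43/3; new cluster EIJQ
  updated: d(EIJQ,HLP)=129/4
step 6: merge (EIJQ,HLP) at d=129/4; branch lengths EIJQ→43/24, HLP→41/8; new cluster EHIJLPQ
final tree: ((((E:1/2,J:1/2):17/2,Q:9):16/3,I:43/3):43/24,(H:11,(L:1/2,P:1/2):21/2):41/8)
total length: 811/12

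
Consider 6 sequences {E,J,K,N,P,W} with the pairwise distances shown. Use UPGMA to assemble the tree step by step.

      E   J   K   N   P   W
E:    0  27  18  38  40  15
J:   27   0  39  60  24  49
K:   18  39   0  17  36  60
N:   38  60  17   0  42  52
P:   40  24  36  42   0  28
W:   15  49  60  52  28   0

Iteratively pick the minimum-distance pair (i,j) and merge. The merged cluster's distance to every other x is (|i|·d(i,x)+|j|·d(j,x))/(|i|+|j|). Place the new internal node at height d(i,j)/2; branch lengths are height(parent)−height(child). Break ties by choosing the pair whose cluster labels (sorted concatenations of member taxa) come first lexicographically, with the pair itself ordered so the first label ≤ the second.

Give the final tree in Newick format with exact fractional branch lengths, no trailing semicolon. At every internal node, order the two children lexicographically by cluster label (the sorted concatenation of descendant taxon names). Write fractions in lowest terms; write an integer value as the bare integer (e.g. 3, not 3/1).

(((E:15/2,W:15/2):21/2,(J:12,P:12):6):57/16,(K:17/2,N:17/2):209/16)

1. join E+W (d=15) ⇒ EW; edges |E|=15/2, |W|=15/2
  updated: d(EW,J)=38, d(EW,K)=39, d(EW,N)=45, d(EW,P)=34
2. join K+N (d=17) ⇒ KN; edges |K|=17/2, |N|=17/2
  updated: d(EW,KN)=42, d(J,KN)=99/2, d(KN,P)=39
3. join J+P (d=24) ⇒ JP; edges |J|=12, |P|=12
  updated: d(EW,JP)=36, d(JP,KN)=177/4
4. join EW+JP (d=36) ⇒ EJPW; edges |EW|=21/2, |JP|=6
  updated: d(EJPW,KN)=345/8
5. join EJPW+KN (d=345/8) ⇒ EJKNPW; edges |EJPW|=57/16, |KN|=209/16
final tree: (((E:15/2,W:15/2):21/2,(J:12,P:12):6):57/16,(K:17/2,N:17/2):209/16)
total length: 713/8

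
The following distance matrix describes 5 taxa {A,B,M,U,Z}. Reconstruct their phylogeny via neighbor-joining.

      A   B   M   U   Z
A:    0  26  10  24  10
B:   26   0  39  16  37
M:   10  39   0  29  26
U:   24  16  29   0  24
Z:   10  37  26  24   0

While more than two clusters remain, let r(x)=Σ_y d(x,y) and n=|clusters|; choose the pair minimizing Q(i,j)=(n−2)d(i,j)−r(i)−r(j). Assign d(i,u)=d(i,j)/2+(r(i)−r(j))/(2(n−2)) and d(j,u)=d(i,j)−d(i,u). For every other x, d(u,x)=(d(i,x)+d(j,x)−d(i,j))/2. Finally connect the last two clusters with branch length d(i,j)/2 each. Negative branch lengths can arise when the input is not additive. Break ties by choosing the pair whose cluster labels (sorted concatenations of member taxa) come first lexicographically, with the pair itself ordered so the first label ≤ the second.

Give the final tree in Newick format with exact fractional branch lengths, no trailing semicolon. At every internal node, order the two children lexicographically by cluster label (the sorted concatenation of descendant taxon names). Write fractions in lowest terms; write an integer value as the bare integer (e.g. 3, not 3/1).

step 1: merge (B,U) at d=16, Q=-163; branch lengths B→73/6, U→23/6; new cluster BU
  updated: d(A,BU)=17, d(BU,M)=26, d(BU,Z)=45/2
step 2: merge (A,M) at d=10, Q=-79; branch lengths A→-5/4, M→45/4; new cluster AM
  updated: d(AM,BU)=33/2, d(AM,Z)=13
step 3: merge (AM,BU) at d=33/2, Q=-52; branch lengths AM→7/2, BU→13; new cluster ABMU
  updated: d(ABMU,Z)=19/2
step 4: merge (ABMU,Z) at d=19/2; branch lengths ABMU→19/4, Z→19/4; new cluster ABMUZ
final tree: (((A:-5/4,M:45/4):7/2,(B:73/6,U:23/6):13):19/4,Z:19/4)
total length: 52

(((A:-5/4,M:45/4):7/2,(B:73/6,U:23/6):13):19/4,Z:19/4)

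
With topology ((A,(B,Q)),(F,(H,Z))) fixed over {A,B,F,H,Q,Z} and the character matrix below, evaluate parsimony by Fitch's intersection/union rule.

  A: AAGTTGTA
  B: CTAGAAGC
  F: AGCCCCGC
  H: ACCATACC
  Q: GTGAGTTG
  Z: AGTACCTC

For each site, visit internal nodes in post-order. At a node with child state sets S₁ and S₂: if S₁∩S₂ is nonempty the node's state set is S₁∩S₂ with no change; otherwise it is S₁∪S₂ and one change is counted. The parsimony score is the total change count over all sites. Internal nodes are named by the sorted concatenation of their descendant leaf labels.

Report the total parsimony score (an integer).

24

[col 0] BQ: children B:{C}, Q:{G} ∪→ {C,G}; cost 1
[col 0] ABQ: children A:{A}, BQ:{C,G} ∪→ {A,C,G}; cost 1
[col 0] HZ: children H:{A}, Z:{A} ∩→ {A}; cost 0
[col 0] FHZ: children F:{A}, HZ:{A} ∩→ {A}; cost 0
[col 0] ABFHQZ: children ABQ:{A,C,G}, FHZ:{A} ∩→ {A}; cost 0
[col 1] BQ: children B:{T}, Q:{T} ∩→ {T}; cost 0
[col 1] ABQ: children A:{A}, BQ:{T} ∪→ {A,T}; cost 1
[col 1] HZ: children H:{C}, Z:{G} ∪→ {C,G}; cost 1
[col 1] FHZ: children F:{G}, HZ:{C,G} ∩→ {G}; cost 0
[col 1] ABFHQZ: children ABQ:{A,T}, FHZ:{G} ∪→ {A,G,T}; cost 1
[col 2] BQ: children B:{A}, Q:{G} ∪→ {A,G}; cost 1
[col 2] ABQ: children A:{G}, BQ:{A,G} ∩→ {G}; cost 0
[col 2] HZ: children H:{C}, Z:{T} ∪→ {C,T}; cost 1
[col 2] FHZ: children F:{C}, HZ:{C,T} ∩→ {C}; cost 0
[col 2] ABFHQZ: children ABQ:{G}, FHZ:{C} ∪→ {C,G}; cost 1
[col 3] BQ: children B:{G}, Q:{A} ∪→ {A,G}; cost 1
[col 3] ABQ: children A:{T}, BQ:{A,G} ∪→ {A,G,T}; cost 1
[col 3] HZ: children H:{A}, Z:{A} ∩→ {A}; cost 0
[col 3] FHZ: children F:{C}, HZ:{A} ∪→ {A,C}; cost 1
[col 3] ABFHQZ: children ABQ:{A,G,T}, FHZ:{A,C} ∩→ {A}; cost 0
[col 4] BQ: children B:{A}, Q:{G} ∪→ {A,G}; cost 1
[col 4] ABQ: children A:{T}, BQ:{A,G} ∪→ {A,G,T}; cost 1
[col 4] HZ: children H:{T}, Z:{C} ∪→ {C,T}; cost 1
[col 4] FHZ: children F:{C}, HZ:{C,T} ∩→ {C}; cost 0
[col 4] ABFHQZ: children ABQ:{A,G,T}, FHZ:{C} ∪→ {A,C,G,T}; cost 1
[col 5] BQ: children B:{A}, Q:{T} ∪→ {A,T}; cost 1
[col 5] ABQ: children A:{G}, BQ:{A,T} ∪→ {A,G,T}; cost 1
[col 5] HZ: children H:{A}, Z:{C} ∪→ {A,C}; cost 1
[col 5] FHZ: children F:{C}, HZ:{A,C} ∩→ {C}; cost 0
[col 5] ABFHQZ: children ABQ:{A,G,T}, FHZ:{C} ∪→ {A,C,G,T}; cost 1
[col 6] BQ: children B:{G}, Q:{T} ∪→ {G,T}; cost 1
[col 6] ABQ: children A:{T}, BQ:{G,T} ∩→ {T}; cost 0
[col 6] HZ: children H:{C}, Z:{T} ∪→ {C,T}; cost 1
[col 6] FHZ: children F:{G}, HZ:{C,T} ∪→ {C,G,T}; cost 1
[col 6] ABFHQZ: children ABQ:{T}, FHZ:{C,G,T} ∩→ {T}; cost 0
[col 7] BQ: children B:{C}, Q:{G} ∪→ {C,G}; cost 1
[col 7] ABQ: children A:{A}, BQ:{C,G} ∪→ {A,C,G}; cost 1
[col 7] HZ: children H:{C}, Z:{C} ∩→ {C}; cost 0
[col 7] FHZ: children F:{C}, HZ:{C} ∩→ {C}; cost 0
[col 7] ABFHQZ: children ABQ:{A,C,G}, FHZ:{C} ∩→ {C}; cost 0
per-site changes: [2, 3, 3, 3, 4, 4, 3, 2]; total = 24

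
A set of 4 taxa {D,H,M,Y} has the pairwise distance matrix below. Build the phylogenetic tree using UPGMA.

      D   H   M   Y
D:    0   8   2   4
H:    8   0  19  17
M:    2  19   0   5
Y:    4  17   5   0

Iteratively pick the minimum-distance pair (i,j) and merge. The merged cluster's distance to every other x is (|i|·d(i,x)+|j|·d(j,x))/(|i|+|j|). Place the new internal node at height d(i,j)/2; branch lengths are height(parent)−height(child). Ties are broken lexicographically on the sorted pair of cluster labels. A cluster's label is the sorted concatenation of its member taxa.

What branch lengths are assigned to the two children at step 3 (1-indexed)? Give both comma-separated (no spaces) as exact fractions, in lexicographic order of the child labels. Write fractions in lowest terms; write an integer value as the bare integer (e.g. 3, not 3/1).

61/12,22/3

1. join D+M (d=2) ⇒ DM; edges |D|=1, |M|=1
  updated: d(DM,H)=27/2, d(DM,Y)=9/2
2. join DM+Y (d=9/2) ⇒ DMY; edges |DM|=5/4, |Y|=9/4
  updated: d(DMY,H)=44/3
3. join DMY+H (d=44/3) ⇒ DHMY; edges |DMY|=61/12, |H|=22/3
final tree: (((D:1,M:1):5/4,Y:9/4):61/12,H:22/3)
total length: 215/12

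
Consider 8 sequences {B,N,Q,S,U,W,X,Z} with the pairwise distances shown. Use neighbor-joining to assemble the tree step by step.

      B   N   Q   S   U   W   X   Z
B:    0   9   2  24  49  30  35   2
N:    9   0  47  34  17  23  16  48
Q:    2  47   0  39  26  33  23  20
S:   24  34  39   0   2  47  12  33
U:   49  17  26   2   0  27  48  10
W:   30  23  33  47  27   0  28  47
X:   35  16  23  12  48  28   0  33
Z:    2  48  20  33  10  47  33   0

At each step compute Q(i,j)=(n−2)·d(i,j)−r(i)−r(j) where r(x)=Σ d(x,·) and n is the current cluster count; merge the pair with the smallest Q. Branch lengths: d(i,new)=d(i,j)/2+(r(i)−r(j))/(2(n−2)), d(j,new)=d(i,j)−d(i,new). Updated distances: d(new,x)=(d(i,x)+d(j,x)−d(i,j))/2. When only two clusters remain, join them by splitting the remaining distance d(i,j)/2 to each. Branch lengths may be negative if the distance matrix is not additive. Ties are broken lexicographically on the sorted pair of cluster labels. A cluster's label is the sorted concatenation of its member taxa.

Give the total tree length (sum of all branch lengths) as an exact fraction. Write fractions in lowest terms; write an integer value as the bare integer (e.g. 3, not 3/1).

77

step 1: merge (S,U) at d=2, Q=-358; branch lengths S→2, U→0; new cluster SU
  updated: d(B,SU)=71/2, d(N,SU)=49/2, d(Q,SU)=63/2, d(SU,W)=36, d(SU,X)=29, d(SU,Z)=41/2
step 2: merge (B,Z) at d=2, Q=-274; branch lengths B→-47/10, Z→67/10; new cluster BZ
  updated: d(BZ,N)=55/2, d(BZ,Q)=10, d(BZ,SU)=27, d(BZ,W)=75/2, d(BZ,X)=33
step 3: merge (BZ,Q) at d=10, Q=-479/2; branch lengths BZ→61/16, Q→99/16; new cluster BQZ
  updated: d(BQZ,N)=129/4, d(BQZ,SU)=97/4, d(BQZ,W)=121/4, d(BQZ,X)=23
step 4: merge (BQZ,SU) at d=97/4, Q=-603/4; branch lengths BQZ→275/24, SU→307/24; new cluster BQSUZ
  updated: d(BQSUZ,N)=65/4, d(BQSUZ,W)=21, d(BQSUZ,X)=111/8
step 5: merge (BQSUZ,X) at d=111/8, Q=-325/4; branch lengths BQSUZ→21/4, X→69/8; new cluster BQSUXZ
  updated: d(BQSUXZ,N)=147/16, d(BQSUXZ,W)=281/16
step 6: merge (BQSUXZ,N) at d=147/16, Q=-199/4; branch lengths BQSUXZ→15/8, N→117/16; new cluster BNQSUXZ
  updated: d(BNQSUXZ,W)=251/16
step 7: merge (BNQSUXZ,W) at d=251/16; branch lengths BNQSUXZ→251/32, W→251/32; new cluster BNQSUWXZ
final tree: ((((((B:-47/10,Z:67/10):61/16,Q:99/16):275/24,(S:2,U:0):307/24):21/4,X:69/8):15/8,N:117/16):251/32,W:251/32)
total length: 77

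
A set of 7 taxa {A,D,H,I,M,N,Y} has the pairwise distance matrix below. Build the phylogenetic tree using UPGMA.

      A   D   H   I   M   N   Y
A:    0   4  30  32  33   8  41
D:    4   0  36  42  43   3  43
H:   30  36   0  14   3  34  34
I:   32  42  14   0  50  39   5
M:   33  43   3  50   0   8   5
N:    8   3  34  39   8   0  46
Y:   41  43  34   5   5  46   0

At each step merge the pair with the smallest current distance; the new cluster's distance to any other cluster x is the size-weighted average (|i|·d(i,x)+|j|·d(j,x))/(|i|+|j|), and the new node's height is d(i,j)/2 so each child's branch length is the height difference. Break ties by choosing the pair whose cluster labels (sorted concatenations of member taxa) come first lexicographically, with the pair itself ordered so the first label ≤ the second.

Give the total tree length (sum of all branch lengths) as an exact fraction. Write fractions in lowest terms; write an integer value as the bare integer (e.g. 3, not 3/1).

1367/24

iteration 1: select D,N (d=3); attach at lengths (3/2, 3/2); label the merged cluster DN
  updated: d(A,DN)=6, d(DN,H)=35, d(DN,I)=81/2, d(DN,M)=51/2, d(DN,Y)=89/2
iteration 2: select H,M (d=3); attach at lengths (3/2, 3/2); label the merged cluster HM
  updated: d(A,HM)=63/2, d(DN,HM)=121/4, d(HM,I)=32, d(HM,Y)=39/2
iteration 3: select I,Y (d=5); attach at lengths (5/2, 5/2); label the merged cluster IY
  updated: d(A,IY)=73/2, d(DN,IY)=85/2, d(HM,IY)=103/4
iteration 4: select A,DN (d=6); attach at lengths (3, 3/2); label the merged cluster ADN
  updated: d(ADN,HM)=92/3, d(ADN,IY)=81/2
iteration 5: select HM,IY (d=103/4); attach at lengths (91/8, 83/8); label the merged cluster HIMY
  updated: d(ADN,HIMY)=427/12
iteration 6: select ADN,HIMY (d=427/12); attach at lengths (355/24, 59/12); label the merged cluster ADHIMNY
final tree: ((A:3,(D:3/2,N:3/2):3/2):355/24,((H:3/2,M:3/2):91/8,(I:5/2,Y:5/2):83/8):59/12)
total length: 1367/24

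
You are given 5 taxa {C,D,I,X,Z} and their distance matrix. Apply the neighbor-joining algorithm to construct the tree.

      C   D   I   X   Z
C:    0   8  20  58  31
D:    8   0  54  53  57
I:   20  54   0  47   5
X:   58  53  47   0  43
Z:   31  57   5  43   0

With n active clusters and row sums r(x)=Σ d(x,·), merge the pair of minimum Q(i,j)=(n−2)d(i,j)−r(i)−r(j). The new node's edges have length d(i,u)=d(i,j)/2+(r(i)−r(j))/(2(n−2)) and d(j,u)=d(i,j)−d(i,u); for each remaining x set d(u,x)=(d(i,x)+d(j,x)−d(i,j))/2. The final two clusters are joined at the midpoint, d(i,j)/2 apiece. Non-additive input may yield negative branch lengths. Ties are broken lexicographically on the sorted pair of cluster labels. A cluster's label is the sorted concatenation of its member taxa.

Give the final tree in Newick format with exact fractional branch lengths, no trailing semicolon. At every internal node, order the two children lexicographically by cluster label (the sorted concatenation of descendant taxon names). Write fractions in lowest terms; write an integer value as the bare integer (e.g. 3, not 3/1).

1. join C+D (d=8, Q=-265) ⇒ CD; edges |C|=-31/6, |D|=79/6
  updated: d(CD,I)=33, d(CD,X)=103/2, d(CD,Z)=40
2. join CD+X (d=103/2, Q=-163) ⇒ CDX; edges |CD|=43/2, |X|=30
  updated: d(CDX,I)=57/4, d(CDX,Z)=63/4
3. join CDX+I (d=57/4, Q=-35) ⇒ CDIX; edges |CDX|=25/2, |I|=7/4
  updated: d(CDIX,Z)=13/4
4. join CDIX+Z (d=13/4) ⇒ CDIXZ; edges |CDIX|=13/8, |Z|=13/8
final tree: ((((C:-31/6,D:79/6):43/2,X:30):25/2,I:7/4):13/8,Z:13/8)
total length: 77

((((C:-31/6,D:79/6):43/2,X:30):25/2,I:7/4):13/8,Z:13/8)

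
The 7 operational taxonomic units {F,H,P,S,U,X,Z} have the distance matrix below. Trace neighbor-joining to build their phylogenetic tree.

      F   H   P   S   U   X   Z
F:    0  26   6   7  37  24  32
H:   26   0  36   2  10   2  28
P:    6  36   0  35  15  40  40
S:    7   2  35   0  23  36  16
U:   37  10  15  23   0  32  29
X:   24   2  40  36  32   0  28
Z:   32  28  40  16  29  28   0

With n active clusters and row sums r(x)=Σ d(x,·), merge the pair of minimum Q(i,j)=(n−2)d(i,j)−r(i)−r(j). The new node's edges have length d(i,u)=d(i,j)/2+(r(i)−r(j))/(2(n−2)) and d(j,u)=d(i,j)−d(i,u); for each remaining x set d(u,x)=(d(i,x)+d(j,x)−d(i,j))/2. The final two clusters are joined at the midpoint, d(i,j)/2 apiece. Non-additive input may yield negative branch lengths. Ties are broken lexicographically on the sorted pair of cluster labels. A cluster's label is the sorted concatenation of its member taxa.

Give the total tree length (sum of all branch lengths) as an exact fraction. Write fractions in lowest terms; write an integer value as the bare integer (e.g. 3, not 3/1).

127/2

step 1: merge (F,P) at d=6, Q=-274; branch lengths F→-1, P→7; new cluster FP
  updated: d(FP,H)=28, d(FP,S)=18, d(FP,U)=23, d(FP,X)=29, d(FP,Z)=33
step 2: merge (H,X) at d=2, Q=-189; branch lengths H→-49/8, X→65/8; new cluster HX
  updated: d(FP,HX)=55/2, d(HX,S)=18, d(HX,U)=20, d(HX,Z)=27
step 3: merge (S,Z) at d=16, Q=-132; branch lengths S→3, Z→13; new cluster SZ
  updated: d(FP,SZ)=35/2, d(HX,SZ)=29/2, d(SZ,U)=18
step 4: merge (FP,SZ) at d=35/2, Q=-83; branch lengths FP→53/4, SZ→17/4; new cluster FPSZ
  updated: d(FPSZ,HX)=49/4, d(FPSZ,U)=47/4
step 5: merge (FPSZ,HX) at d=49/4, Q=-44; branch lengths FPSZ→2, HX→41/4; new cluster FHPSXZ
  updated: d(FHPSXZ,U)=39/4
step 6: merge (FHPSXZ,U) at d=39/4; branch lengths FHPSXZ→39/8, U→39/8; new cluster FHPSUXZ
final tree: ((((F:-1,P:7):53/4,(S:3,Z:13):17/4):2,(H:-49/8,X:65/8):41/4):39/8,U:39/8)
total length: 127/2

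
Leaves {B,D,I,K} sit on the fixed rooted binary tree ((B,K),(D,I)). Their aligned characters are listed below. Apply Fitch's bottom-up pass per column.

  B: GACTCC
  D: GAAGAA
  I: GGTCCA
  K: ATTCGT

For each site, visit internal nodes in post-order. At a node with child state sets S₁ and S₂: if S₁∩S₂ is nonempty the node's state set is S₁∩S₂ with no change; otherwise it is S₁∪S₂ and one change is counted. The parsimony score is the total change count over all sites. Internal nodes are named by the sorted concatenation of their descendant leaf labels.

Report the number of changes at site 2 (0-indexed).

BK@0: {G} ∪ {A} = {A,G} (union, +1)
DI@0: {G} ∩ {G} = {G} (intersection, +0)
BDIK@0: {A,G} ∩ {G} = {G} (intersection, +0)
BK@1: {A} ∪ {T} = {A,T} (union, +1)
DI@1: {A} ∪ {G} = {A,G} (union, +1)
BDIK@1: {A,T} ∩ {A,G} = {A} (intersection, +0)
BK@2: {C} ∪ {T} = {C,T} (union, +1)
DI@2: {A} ∪ {T} = {A,T} (union, +1)
BDIK@2: {C,T} ∩ {A,T} = {T} (intersection, +0)
BK@3: {T} ∪ {C} = {C,T} (union, +1)
DI@3: {G} ∪ {C} = {C,G} (union, +1)
BDIK@3: {C,T} ∩ {C,G} = {C} (intersection, +0)
BK@4: {C} ∪ {G} = {C,G} (union, +1)
DI@4: {A} ∪ {C} = {A,C} (union, +1)
BDIK@4: {C,G} ∩ {A,C} = {C} (intersection, +0)
BK@5: {C} ∪ {T} = {C,T} (union, +1)
DI@5: {A} ∩ {A} = {A} (intersection, +0)
BDIK@5: {C,T} ∪ {A} = {A,C,T} (union, +1)
per-site changes: [1, 2, 2, 2, 2, 2]; total = 11

2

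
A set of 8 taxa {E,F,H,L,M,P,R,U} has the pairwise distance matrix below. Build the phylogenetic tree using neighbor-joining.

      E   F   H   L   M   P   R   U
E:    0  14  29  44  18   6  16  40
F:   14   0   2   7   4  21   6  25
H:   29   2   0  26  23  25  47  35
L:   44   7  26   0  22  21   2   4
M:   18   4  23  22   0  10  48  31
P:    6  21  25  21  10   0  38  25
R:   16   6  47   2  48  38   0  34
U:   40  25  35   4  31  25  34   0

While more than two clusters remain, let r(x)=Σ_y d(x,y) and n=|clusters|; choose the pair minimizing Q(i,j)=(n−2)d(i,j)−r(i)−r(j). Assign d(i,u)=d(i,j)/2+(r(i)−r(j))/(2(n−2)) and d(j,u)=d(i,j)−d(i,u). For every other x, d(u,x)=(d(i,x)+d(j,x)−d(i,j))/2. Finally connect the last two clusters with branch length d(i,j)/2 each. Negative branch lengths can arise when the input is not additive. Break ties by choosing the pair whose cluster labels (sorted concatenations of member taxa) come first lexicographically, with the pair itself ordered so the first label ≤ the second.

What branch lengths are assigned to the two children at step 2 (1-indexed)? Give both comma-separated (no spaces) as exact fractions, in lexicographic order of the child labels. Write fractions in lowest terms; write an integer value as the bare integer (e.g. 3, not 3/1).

133/20,227/20

iteration 1: select L,R (d=2, Q=-305); attach at lengths (-53/12, 77/12); label the merged cluster LR
  updated: d(E,LR)=29, d(F,LR)=11/2, d(H,LR)=71/2, d(LR,M)=34, d(LR,P)=57/2, d(LR,U)=18
iteration 2: select LR,U (d=18, Q=-469/2); attach at lengths (133/20, 227/20); label the merged cluster LRU
  updated: d(E,LRU)=51/2, d(F,LRU)=25/4, d(H,LRU)=105/4, d(LRU,M)=47/2, d(LRU,P)=71/4
iteration 3: select E,P (d=6, Q=-593/4); attach at lengths (147/32, 45/32); label the merged cluster EP
  updated: d(EP,F)=29/2, d(EP,H)=24, d(EP,LRU)=149/8, d(EP,M)=11
iteration 4: select EP,M (d=11, Q=-773/8); attach at lengths (317/48, 211/48); label the merged cluster EMP
  updated: d(EMP,F)=15/4, d(EMP,H)=18, d(EMP,LRU)=249/16
iteration 5: select EMP,LRU (d=249/16, Q=-217/4); attach at lengths (163/32, 335/32); label the merged cluster ELMPRU
  updated: d(ELMPRU,F)=-89/32, d(ELMPRU,H)=459/32
iteration 6: select ELMPRU,F (d=-89/32, Q=-217/16); attach at lengths (153/32, -121/16); label the merged cluster EFLMPRU
  updated: d(EFLMPRU,H)=153/16
iteration 7: select EFLMPRU,H (d=153/16); attach at lengths (153/32, 153/32); label the merged cluster EFHLMPRU
final tree: (((((E:147/32,P:45/32):317/48,M:211/48):163/32,((L:-53/12,R:77/12):133/20,U:227/20):335/32):153/32,F:-121/16):153/32,H:153/32)
total length: 1899/32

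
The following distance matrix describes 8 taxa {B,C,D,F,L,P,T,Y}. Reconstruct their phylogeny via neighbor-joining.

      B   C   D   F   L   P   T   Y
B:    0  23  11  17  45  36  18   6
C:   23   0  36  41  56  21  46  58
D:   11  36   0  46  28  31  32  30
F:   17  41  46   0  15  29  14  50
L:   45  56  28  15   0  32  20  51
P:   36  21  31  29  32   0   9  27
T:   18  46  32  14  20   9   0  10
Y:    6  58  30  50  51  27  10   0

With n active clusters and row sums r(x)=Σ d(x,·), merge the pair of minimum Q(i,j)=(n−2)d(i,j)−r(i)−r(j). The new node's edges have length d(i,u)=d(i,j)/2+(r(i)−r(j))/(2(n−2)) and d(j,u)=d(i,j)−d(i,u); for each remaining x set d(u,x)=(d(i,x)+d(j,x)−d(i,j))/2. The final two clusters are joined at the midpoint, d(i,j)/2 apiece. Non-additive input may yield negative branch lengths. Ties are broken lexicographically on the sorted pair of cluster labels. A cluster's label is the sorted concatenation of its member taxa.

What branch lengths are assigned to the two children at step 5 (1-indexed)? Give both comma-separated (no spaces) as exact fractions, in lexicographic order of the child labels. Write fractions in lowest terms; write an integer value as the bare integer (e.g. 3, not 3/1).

step 1: merge (F,L) at d=15, Q=-369; branch lengths F→55/12, L→125/12; new cluster FL
  updated: d(B,FL)=47/2, d(C,FL)=41, d(D,FL)=59/2, d(FL,P)=23, d(FL,T)=19/2, d(FL,Y)=43
step 2: merge (C,P) at d=21, Q=-267; branch lengths C→183/10, P→27/10; new cluster CP
  updated: d(B,CP)=19, d(CP,D)=23, d(CP,FL)=43/2, d(CP,T)=17, d(CP,Y)=32
step 3: merge (FL,T) at d=19/2, Q=-351/2; branch lengths FL→157/16, T→-5/16; new cluster FLT
  updated: d(B,FLT)=16, d(CP,FLT)=29/2, d(D,FLT)=26, d(FLT,Y)=87/4
step 4: merge (B,Y) at d=6, Q=-495/4; branch lengths B→-79/24, Y→223/24; new cluster BY
  updated: d(BY,CP)=45/2, d(BY,D)=35/2, d(BY,FLT)=127/8
step 5: merge (BY,D) at d=35/2, Q=-699/8; branch lengths BY→195/32, D→365/32; new cluster BDY
  updated: d(BDY,CP)=14, d(BDY,FLT)=195/16
step 6: merge (BDY,CP) at d=14, Q=-651/16; branch lengths BDY→187/32, CP→261/32; new cluster BCDPY
  updated: d(BCDPY,FLT)=203/32
step 7: merge (BCDPY,FLT) at d=203/32; branch lengths BCDPY→203/64, FLT→203/64; new cluster BCDFLPTY
final tree: ((((B:-79/24,Y:223/24):195/32,D:365/32):187/32,(C:183/10,P:27/10):261/32):203/64,((F:55/12,L:125/12):157/16,T:-5/16):203/64)
total length: 2859/32

195/32,365/32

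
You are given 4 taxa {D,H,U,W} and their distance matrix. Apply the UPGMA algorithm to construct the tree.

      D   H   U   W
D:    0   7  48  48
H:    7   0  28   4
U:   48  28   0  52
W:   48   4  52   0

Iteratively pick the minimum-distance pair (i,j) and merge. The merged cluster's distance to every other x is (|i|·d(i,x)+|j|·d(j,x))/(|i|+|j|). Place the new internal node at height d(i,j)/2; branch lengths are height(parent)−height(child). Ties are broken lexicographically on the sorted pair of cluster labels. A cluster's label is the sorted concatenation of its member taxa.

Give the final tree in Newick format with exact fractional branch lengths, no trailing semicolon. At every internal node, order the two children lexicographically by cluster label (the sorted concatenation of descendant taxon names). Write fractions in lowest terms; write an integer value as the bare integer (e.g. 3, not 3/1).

step 1: merge (H,W) at d=4; branch lengths H→2, W→2; new cluster HW
  updated: d(D,HW)=55/2, d(HW,U)=40
step 2: merge (D,HW) at d=55/2; branch lengths D→55/4, HW→47/4; new cluster DHW
  updated: d(DHW,U)=128/3
step 3: merge (DHW,U) at d=128/3; branch lengths DHW→91/12, U→64/3; new cluster DHUW
final tree: ((D:55/4,(H:2,W:2):47/4):91/12,U:64/3)
total length: 701/12

((D:55/4,(H:2,W:2):47/4):91/12,U:64/3)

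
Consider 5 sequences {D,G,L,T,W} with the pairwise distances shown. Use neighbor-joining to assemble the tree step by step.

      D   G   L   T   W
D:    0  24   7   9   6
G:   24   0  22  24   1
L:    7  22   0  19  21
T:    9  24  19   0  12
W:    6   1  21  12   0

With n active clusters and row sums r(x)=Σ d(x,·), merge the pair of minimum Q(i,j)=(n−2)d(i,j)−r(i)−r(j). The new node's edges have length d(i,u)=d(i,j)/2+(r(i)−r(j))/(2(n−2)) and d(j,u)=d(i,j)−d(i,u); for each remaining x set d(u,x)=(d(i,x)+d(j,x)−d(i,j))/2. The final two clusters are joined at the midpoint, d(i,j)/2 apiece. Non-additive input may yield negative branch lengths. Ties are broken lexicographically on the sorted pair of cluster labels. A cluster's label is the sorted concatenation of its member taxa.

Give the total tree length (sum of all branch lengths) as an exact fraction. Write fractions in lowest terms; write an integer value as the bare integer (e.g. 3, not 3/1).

233/8

iteration 1: select G,W (d=1, Q=-108); attach at lengths (17/3, -14/3); label the merged cluster GW
  updated: d(D,GW)=29/2, d(GW,L)=21, d(GW,T)=35/2
iteration 2: select D,L (d=7, Q=-127/2); attach at lengths (-5/8, 61/8); label the merged cluster DL
  updated: d(DL,GW)=57/4, d(DL,T)=21/2
iteration 3: select DL,GW (d=57/4, Q=-169/4); attach at lengths (29/8, 85/8); label the merged cluster DGLW
  updated: d(DGLW,T)=55/8
iteration 4: select DGLW,T (d=55/8); attach at lengths (55/16, 55/16); label the merged cluster DGLTW
final tree: (((D:-5/8,L:61/8):29/8,(G:17/3,W:-14/3):85/8):55/16,T:55/16)
total length: 233/8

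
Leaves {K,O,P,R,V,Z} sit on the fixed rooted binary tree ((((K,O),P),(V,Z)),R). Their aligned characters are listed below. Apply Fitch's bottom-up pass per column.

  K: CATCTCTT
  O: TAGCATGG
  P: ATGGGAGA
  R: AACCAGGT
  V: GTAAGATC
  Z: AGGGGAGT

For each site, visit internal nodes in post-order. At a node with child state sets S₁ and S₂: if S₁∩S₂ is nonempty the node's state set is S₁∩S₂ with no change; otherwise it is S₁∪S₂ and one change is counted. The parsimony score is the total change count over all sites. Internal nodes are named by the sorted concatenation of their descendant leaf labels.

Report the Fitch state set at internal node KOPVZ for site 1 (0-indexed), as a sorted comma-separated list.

[col 0] KO: children K:{C}, O:{T} ∪→ {C,T}; cost 1
[col 0] KOP: children KO:{C,T}, P:{A} ∪→ {A,C,T}; cost 1
[col 0] VZ: children V:{G}, Z:{A} ∪→ {A,G}; cost 1
[col 0] KOPVZ: children KOP:{A,C,T}, VZ:{A,G} ∩→ {A}; cost 0
[col 0] KOPRVZ: children KOPVZ:{A}, R:{A} ∩→ {A}; cost 0
[col 1] KO: children K:{A}, O:{A} ∩→ {A}; cost 0
[col 1] KOP: children KO:{A}, P:{T} ∪→ {A,T}; cost 1
[col 1] VZ: children V:{T}, Z:{G} ∪→ {G,T}; cost 1
[col 1] KOPVZ: children KOP:{A,T}, VZ:{G,T} ∩→ {T}; cost 0
[col 1] KOPRVZ: children KOPVZ:{T}, R:{A} ∪→ {A,T}; cost 1
[col 2] KO: children K:{T}, O:{G} ∪→ {G,T}; cost 1
[col 2] KOP: children KO:{G,T}, P:{G} ∩→ {G}; cost 0
[col 2] VZ: children V:{A}, Z:{G} ∪→ {A,G}; cost 1
[col 2] KOPVZ: children KOP:{G}, VZ:{A,G} ∩→ {G}; cost 0
[col 2] KOPRVZ: children KOPVZ:{G}, R:{C} ∪→ {C,G}; cost 1
[col 3] KO: children K:{C}, O:{C} ∩→ {C}; cost 0
[col 3] KOP: children KO:{C}, P:{G} ∪→ {C,G}; cost 1
[col 3] VZ: children V:{A}, Z:{G} ∪→ {A,G}; cost 1
[col 3] KOPVZ: children KOP:{C,G}, VZ:{A,G} ∩→ {G}; cost 0
[col 3] KOPRVZ: children KOPVZ:{G}, R:{C} ∪→ {C,G}; cost 1
[col 4] KO: children K:{T}, O:{A} ∪→ {A,T}; cost 1
[col 4] KOP: children KO:{A,T}, P:{G} ∪→ {A,G,T}; cost 1
[col 4] VZ: children V:{G}, Z:{G} ∩→ {G}; cost 0
[col 4] KOPVZ: children KOP:{A,G,T}, VZ:{G} ∩→ {G}; cost 0
[col 4] KOPRVZ: children KOPVZ:{G}, R:{A} ∪→ {A,G}; cost 1
[col 5] KO: children K:{C}, O:{T} ∪→ {C,T}; cost 1
[col 5] KOP: children KO:{C,T}, P:{A} ∪→ {A,C,T}; cost 1
[col 5] VZ: children V:{A}, Z:{A} ∩→ {A}; cost 0
[col 5] KOPVZ: children KOP:{A,C,T}, VZ:{A} ∩→ {A}; cost 0
[col 5] KOPRVZ: children KOPVZ:{A}, R:{G} ∪→ {A,G}; cost 1
[col 6] KO: children K:{T}, O:{G} ∪→ {G,T}; cost 1
[col 6] KOP: children KO:{G,T}, P:{G} ∩→ {G}; cost 0
[col 6] VZ: children V:{T}, Z:{G} ∪→ {G,T}; cost 1
[col 6] KOPVZ: children KOP:{G}, VZ:{G,T} ∩→ {G}; cost 0
[col 6] KOPRVZ: children KOPVZ:{G}, R:{G} ∩→ {G}; cost 0
[col 7] KO: children K:{T}, O:{G} ∪→ {G,T}; cost 1
[col 7] KOP: children KO:{G,T}, P:{A} ∪→ {A,G,T}; cost 1
[col 7] VZ: children V:{C}, Z:{T} ∪→ {C,T}; cost 1
[col 7] KOPVZ: children KOP:{A,G,T}, VZ:{C,T} ∩→ {T}; cost 0
[col 7] KOPRVZ: children KOPVZ:{T}, R:{T} ∩→ {T}; cost 0
per-site changes: [3, 3, 3, 3, 3, 3, 2, 3]; total = 23

T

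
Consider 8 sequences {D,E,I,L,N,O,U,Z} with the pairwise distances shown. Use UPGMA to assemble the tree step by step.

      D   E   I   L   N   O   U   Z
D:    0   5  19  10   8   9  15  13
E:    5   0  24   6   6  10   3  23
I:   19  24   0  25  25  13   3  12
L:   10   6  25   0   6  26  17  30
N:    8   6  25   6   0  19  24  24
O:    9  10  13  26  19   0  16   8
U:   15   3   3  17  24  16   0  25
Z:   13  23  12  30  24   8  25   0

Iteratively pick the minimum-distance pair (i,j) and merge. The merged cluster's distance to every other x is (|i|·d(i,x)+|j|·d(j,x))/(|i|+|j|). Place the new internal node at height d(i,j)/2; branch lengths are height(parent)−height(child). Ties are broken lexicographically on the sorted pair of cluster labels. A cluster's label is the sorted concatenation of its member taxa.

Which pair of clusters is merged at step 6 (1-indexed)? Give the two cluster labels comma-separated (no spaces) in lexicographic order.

step 1: merge (E,U) at d=3; branch lengths E→3/2, U→3/2; new cluster EU
  updated: d(D,EU)=10, d(EU,I)=27/2, d(EU,L)=23/2, d(EU,N)=15, d(EU,O)=13, d(EU,Z)=24
step 2: merge (L,N) at d=6; branch lengths L→3, N→3; new cluster LN
  updated: d(D,LN)=9, d(EU,LN)=53/4, d(I,LN)=25, d(LN,O)=45/2, d(LN,Z)=27
step 3: merge (O,Z) at d=8; branch lengths O→4, Z→4; new cluster OZ
  updated: d(D,OZ)=11, d(EU,OZ)=37/2, d(I,OZ)=25/2, d(LN,OZ)=99/4
step 4: merge (D,LN) at d=9; branch lengths D→9/2, LN→3/2; new cluster DLN
  updated: d(DLN,EU)=73/6, d(DLN,I)=23, d(DLN,OZ)=121/6
step 5: merge (DLN,EU) at d=73/6; branch lengths DLN→19/12, EU→55/12; new cluster DELNU
  updated: d(DELNU,I)=96/5, d(DELNU,OZ)=39/2
step 6: merge (I,OZ) at d=25/2; branch lengths I→25/4, OZ→9/4; new cluster IOZ
  updated: d(DELNU,IOZ)=97/5
step 7: merge (DELNU,IOZ) at d=97/5; branch lengths DELNU→217/60, IOZ→69/20; new cluster DEILNOUZ
final tree: (((D:9/2,(L:3,N:3):3/2):19/12,(E:3/2,U:3/2):55/12):217/60,(I:25/4,(O:4,Z:4):9/4):69/20)
total length: 671/15

I,OZ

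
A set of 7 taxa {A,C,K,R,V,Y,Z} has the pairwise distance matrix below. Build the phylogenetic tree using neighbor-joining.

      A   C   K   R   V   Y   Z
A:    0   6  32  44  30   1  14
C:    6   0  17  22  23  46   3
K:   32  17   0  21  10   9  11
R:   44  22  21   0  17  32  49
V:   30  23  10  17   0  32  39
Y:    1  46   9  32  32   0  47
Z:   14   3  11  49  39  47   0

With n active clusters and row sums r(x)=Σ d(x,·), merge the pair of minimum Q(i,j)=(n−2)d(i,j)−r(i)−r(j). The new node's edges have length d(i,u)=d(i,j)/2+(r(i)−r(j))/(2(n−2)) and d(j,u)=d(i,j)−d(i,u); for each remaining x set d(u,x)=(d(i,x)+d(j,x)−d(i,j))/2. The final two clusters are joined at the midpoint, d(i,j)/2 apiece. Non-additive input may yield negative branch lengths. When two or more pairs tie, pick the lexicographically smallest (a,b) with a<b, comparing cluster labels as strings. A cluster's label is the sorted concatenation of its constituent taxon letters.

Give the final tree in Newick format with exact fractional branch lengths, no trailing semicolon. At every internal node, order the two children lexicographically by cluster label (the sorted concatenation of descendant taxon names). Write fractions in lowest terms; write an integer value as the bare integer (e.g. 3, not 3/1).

((((A:-7/2,Y:9/2):249/16,(C:-59/16,Z:107/16):171/16):59/16,K:-9/16):121/32,(R:49/4,V:19/4):121/32)

step 1: merge (A,Y) at d=1, Q=-289; branch lengths A→-7/2, Y→9/2; new cluster AY
  updated: d(AY,C)=51/2, d(AY,K)=20, d(AY,R)=75/2, d(AY,V)=61/2, d(AY,Z)=30
step 2: merge (C,Z) at d=3, Q=-421/2; branch lengths C→-59/16, Z→107/16; new cluster CZ
  updated: d(AY,CZ)=105/4, d(CZ,K)=25/2, d(CZ,R)=34, d(CZ,V)=59/2
step 3: merge (R,V) at d=17, Q=-291/2; branch lengths R→49/4, V→19/4; new cluster RV
  updated: d(AY,RV)=51/2, d(CZ,RV)=93/4, d(K,RV)=7
step 4: merge (AY,CZ) at d=105/4, Q=-325/4; branch lengths AY→249/16, CZ→171/16; new cluster ACYZ
  updated: d(ACYZ,K)=25/8, d(ACYZ,RV)=45/4
step 5: merge (ACYZ,K) at d=25/8, Q=-171/8; branch lengths ACYZ→59/16, K→-9/16; new cluster ACKYZ
  updated: d(ACKYZ,RV)=121/16
step 6: merge (ACKYZ,RV) at d=121/16; branch lengths ACKYZ→121/32, RV→121/32; new cluster ACKRVYZ
final tree: ((((A:-7/2,Y:9/2):249/16,(C:-59/16,Z:107/16):171/16):59/16,K:-9/16):121/32,(R:49/4,V:19/4):121/32)
total length: 927/16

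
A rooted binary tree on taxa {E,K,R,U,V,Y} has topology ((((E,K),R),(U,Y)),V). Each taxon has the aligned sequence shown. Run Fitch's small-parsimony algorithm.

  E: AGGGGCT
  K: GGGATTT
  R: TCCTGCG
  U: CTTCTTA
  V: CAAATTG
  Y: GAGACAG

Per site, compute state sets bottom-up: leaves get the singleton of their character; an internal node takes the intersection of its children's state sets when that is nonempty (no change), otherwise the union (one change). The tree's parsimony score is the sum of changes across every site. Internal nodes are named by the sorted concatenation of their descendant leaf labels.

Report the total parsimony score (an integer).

EK@0: {A} ∪ {G} = {A,G} (union, +1)
EKR@0: {A,G} ∪ {T} = {A,G,T} (union, +1)
UY@0: {C} ∪ {G} = {C,G} (union, +1)
EKRUY@0: {A,G,T} ∩ {C,G} = {G} (intersection, +0)
EKRUVY@0: {G} ∪ {C} = {C,G} (union, +1)
EK@1: {G} ∩ {G} = {G} (intersection, +0)
EKR@1: {G} ∪ {C} = {C,G} (union, +1)
UY@1: {T} ∪ {A} = {A,T} (union, +1)
EKRUY@1: {C,G} ∪ {A,T} = {A,C,G,T} (union, +1)
EKRUVY@1: {A,C,G,T} ∩ {A} = {A} (intersection, +0)
EK@2: {G} ∩ {G} = {G} (intersection, +0)
EKR@2: {G} ∪ {C} = {C,G} (union, +1)
UY@2: {T} ∪ {G} = {G,T} (union, +1)
EKRUY@2: {C,G} ∩ {G,T} = {G} (intersection, +0)
EKRUVY@2: {G} ∪ {A} = {A,G} (union, +1)
EK@3: {G} ∪ {A} = {A,G} (union, +1)
EKR@3: {A,G} ∪ {T} = {A,G,T} (union, +1)
UY@3: {C} ∪ {A} = {A,C} (union, +1)
EKRUY@3: {A,G,T} ∩ {A,C} = {A} (intersection, +0)
EKRUVY@3: {A} ∩ {A} = {A} (intersection, +0)
EK@4: {G} ∪ {T} = {G,T} (union, +1)
EKR@4: {G,T} ∩ {G} = {G} (intersection, +0)
UY@4: {T} ∪ {C} = {C,T} (union, +1)
EKRUY@4: {G} ∪ {C,T} = {C,G,T} (union, +1)
EKRUVY@4: {C,G,T} ∩ {T} = {T} (intersection, +0)
EK@5: {C} ∪ {T} = {C,T} (union, +1)
EKR@5: {C,T} ∩ {C} = {C} (intersection, +0)
UY@5: {T} ∪ {A} = {A,T} (union, +1)
EKRUY@5: {C} ∪ {A,T} = {A,C,T} (union, +1)
EKRUVY@5: {A,C,T} ∩ {T} = {T} (intersection, +0)
EK@6: {T} ∩ {T} = {T} (intersection, +0)
EKR@6: {T} ∪ {G} = {G,T} (union, +1)
UY@6: {A} ∪ {G} = {A,G} (union, +1)
EKRUY@6: {G,T} ∩ {A,G} = {G} (intersection, +0)
EKRUVY@6: {G} ∩ {G} = {G} (intersection, +0)
per-site changes: [4, 3, 3, 3, 3, 3, 2]; total = 21

21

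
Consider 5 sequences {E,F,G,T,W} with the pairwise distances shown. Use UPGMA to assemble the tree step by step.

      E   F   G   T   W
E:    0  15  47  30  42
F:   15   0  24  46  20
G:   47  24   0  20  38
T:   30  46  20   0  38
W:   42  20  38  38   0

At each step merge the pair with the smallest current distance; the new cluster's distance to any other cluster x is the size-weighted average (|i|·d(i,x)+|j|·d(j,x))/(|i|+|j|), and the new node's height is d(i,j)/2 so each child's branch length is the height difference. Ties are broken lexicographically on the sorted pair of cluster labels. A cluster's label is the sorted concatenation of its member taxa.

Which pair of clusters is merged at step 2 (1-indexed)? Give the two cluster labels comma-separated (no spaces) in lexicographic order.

iteration 1: select E,F (d=15); attach at lengths (15/2, 15/2); label the merged cluster EF
  updated: d(EF,G)=71/2, d(EF,T)=38, d(EF,W)=31
iteration 2: select G,T (d=20); attach at lengths (10, 10); label the merged cluster GT
  updated: d(EF,GT)=147/4, d(GT,W)=38
iteration 3: select EF,W (d=31); attach at lengths (8, 31/2); label the merged cluster EFW
  updated: d(EFW,GT)=223/6
iteration 4: select EFW,GT (d=223/6); attach at lengths (37/12, 103/12); label the merged cluster EFGTW
final tree: (((E:15/2,F:15/2):8,W:31/2):37/12,(G:10,T:10):103/12)
total length: 421/6

G,T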